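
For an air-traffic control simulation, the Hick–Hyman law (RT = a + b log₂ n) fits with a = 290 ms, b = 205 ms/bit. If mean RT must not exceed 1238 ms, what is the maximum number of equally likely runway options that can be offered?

Set 290 + 205·log₂ n ≤ 1238 → log₂ n ≤ (1238 − 290)/205 = 4.6244.
So n ≤ 2^4.6244 = 24.665; the largest integer n is 24.

24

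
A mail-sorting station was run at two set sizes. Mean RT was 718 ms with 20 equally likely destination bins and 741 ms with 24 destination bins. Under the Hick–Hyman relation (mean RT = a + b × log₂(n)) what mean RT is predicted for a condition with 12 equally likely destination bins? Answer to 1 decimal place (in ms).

653.6 ms

Fit slope and intercept:
  b = (741 − 718) / (log₂ 24 − log₂ 20) = 23 / (4.5850 − 4.3219) = 87.441 ms/bit
  a = 718 − 87.441 × 4.3219 = 340.086 ms
Then RT(12) = 340.086 + 87.441 × log₂ 12 = 340.086 + 87.441 × 3.5850 ≈ 653.559 ms.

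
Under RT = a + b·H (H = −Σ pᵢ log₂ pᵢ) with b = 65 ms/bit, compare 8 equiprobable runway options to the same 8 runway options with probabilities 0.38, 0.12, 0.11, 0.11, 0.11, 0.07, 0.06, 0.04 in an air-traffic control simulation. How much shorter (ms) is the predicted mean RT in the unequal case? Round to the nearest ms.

23 ms

Equiprobable entropy H₀ = log₂ 8 = 3.0000 bits.
Skewed entropy H = −Σ pᵢ log₂ pᵢ = 2.6462 bits.
ΔRT = b·(H₀ − H) = 65 × 0.3538 = 23.00 ms.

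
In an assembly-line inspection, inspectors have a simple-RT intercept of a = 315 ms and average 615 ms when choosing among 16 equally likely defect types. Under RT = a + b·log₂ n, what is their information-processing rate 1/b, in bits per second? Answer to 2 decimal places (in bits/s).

13.33 bits/s

b = (615 − 315)/log₂ 16 = 300/4 = 75.000 ms per bit = 0.07500 s/bit; the reciprocal is 13.333 bits/s.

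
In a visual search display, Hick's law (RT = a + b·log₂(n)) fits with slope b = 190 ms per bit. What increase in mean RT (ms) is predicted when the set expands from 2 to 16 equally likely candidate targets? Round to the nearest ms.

ΔRT = (a + b log₂ n₂) − (a + b log₂ n₁) = b·(log₂ n₂ − log₂ n₁).
log₂(16) − log₂(2) = log₂(16/2) = log₂(8) = 3.
ΔRT = 190 × 3.0000 = 570.000 ms.

570 ms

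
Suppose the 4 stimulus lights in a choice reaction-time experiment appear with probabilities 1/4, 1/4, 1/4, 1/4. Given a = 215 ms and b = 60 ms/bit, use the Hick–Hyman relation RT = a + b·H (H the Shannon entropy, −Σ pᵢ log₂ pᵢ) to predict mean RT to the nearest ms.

Each term −pᵢ log₂ pᵢ: 0.25·2 + 0.25·2 + 0.25·2 + 0.25·2; summed, H = 2.000 bits.
Mean RT = a + bH = 215 + 60·2.000 = 335.00 ms.

335 ms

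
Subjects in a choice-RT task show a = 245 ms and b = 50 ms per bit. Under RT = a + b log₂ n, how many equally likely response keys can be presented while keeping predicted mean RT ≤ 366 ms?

5

50·log₂ n ≤ 366 − 245 = 121, giving log₂ n ≤ 2.4200 and n ≤ 5.352. The largest whole number is 5.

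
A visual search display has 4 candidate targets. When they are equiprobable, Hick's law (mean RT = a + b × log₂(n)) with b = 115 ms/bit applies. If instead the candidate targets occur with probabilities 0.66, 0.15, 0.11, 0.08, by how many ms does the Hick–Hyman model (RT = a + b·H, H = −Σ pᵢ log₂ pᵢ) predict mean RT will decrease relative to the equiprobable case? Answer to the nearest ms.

Equiprobable entropy H₀ = log₂ 4 = 2.0000 bits.
Skewed entropy H = −Σ pᵢ log₂ pᵢ = 1.4480 bits.
ΔRT = b·(H₀ − H) = 115 × 0.5520 = 63.48 ms.

63 ms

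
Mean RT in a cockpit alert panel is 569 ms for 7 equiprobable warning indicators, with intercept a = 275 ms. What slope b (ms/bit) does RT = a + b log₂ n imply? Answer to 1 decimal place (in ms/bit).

log₂(7) = 2.8074 bits.
b = (RT − a)/log₂ n = (569 − 275) / 2.8074 = 104.725 ms/bit.

104.7 ms/bit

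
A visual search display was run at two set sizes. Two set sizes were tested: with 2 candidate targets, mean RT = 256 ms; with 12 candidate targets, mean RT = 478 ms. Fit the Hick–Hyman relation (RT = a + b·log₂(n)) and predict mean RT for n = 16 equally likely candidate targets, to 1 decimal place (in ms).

513.6 ms

Solve the two-equation system in a and b:
  b = (478 − 256) / (log₂ 12 − log₂ 2) = 222 / (3.5850 − 1) = 85.881 ms/bit
  a = 256 − 85.881 × 1 = 170.119 ms
Then RT(16) = 170.119 + 85.881 × log₂ 16 = 170.119 + 85.881 × 4 ≈ 513.644 ms.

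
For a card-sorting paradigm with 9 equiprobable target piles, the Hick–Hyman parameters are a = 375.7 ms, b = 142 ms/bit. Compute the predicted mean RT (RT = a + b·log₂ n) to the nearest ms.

log₂(9) = 3.1699 bits, so RT = 375.7 + 142 × 3.1699 ≈ 825.829 ms.

826 ms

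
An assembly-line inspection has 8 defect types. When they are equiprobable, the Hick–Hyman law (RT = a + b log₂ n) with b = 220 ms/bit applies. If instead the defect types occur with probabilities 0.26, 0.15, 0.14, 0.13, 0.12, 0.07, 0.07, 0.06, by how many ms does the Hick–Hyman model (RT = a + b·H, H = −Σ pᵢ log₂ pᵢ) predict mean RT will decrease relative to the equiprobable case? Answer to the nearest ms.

The RT saving is b·ΔH. Equiprobable H₀ = log₂(8) = 3.0000 bits; with the given probabilities H = 2.8433 bits.
b·(H₀ − H) = 220 × (3.0000 − 2.8433) = 34.47 ms.

34 ms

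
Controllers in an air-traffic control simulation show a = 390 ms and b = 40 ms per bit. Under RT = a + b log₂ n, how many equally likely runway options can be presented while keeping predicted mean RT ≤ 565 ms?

20

Information budget: (565 − 390)/40 = 4.3750 bits, so n ≤ 2^4.3750 = 20.749 → at most 20.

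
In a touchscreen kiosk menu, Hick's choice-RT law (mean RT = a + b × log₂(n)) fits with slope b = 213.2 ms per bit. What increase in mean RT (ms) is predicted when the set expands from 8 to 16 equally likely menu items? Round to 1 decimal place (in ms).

213.2 ms

The intercept a cancels: ΔRT = b·(log₂ n₂ − log₂ n₁) = b·log₂(n₂/n₁).
log₂(16) − log₂(8) = log₂(16/8) = log₂(2) = 1.
ΔRT = 213.2 × 1.0000 = 213.200 ms.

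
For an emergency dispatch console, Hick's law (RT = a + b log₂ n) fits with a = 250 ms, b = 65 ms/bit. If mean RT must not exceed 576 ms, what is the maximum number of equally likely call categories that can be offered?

Information budget: (576 − 250)/65 = 5.0154 bits, so n ≤ 2^5.0154 = 32.343 → at most 32.

32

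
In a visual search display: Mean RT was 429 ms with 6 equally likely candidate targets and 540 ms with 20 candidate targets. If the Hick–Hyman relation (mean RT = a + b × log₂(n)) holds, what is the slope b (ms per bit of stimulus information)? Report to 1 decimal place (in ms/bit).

63.9 ms/bit

The slope on a log₂ axis is (540 − 429) / (4.3219 − 2.5850) = 63.905 ms/bit.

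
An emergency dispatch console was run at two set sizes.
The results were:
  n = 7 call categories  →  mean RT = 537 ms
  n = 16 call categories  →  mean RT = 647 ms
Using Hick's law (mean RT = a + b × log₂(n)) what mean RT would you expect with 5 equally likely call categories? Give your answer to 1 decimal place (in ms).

With log₂ n on the abscissa the relation is linear; from the two conditions:
  b = (647 − 537) / (log₂ 16 − log₂ 7) = 110 / (4 − 2.8074) = 92.232 ms/bit
  a = 537 − 92.232 × 2.8074 = 278.072 ms
Then RT(5) = 278.072 + 92.232 × log₂ 5 = 278.072 + 92.232 × 2.3219 ≈ 492.228 ms.

492.2 ms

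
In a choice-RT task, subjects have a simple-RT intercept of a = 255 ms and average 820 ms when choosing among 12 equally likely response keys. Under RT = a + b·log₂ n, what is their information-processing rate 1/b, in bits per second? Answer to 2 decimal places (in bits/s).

6.35 bits/s

Choice component = 820 − 255 = 565 ms over log₂(12) = 3.5850 bits.
b = 565 / 3.5850 = 157.603 ms/bit, so 1/b = 6.345 bits/s.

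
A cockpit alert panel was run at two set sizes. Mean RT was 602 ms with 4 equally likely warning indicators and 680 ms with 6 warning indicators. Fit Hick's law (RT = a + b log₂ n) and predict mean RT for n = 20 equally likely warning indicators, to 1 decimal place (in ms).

Fit slope and intercept:
  b = (680 − 602) / (log₂ 6 − log₂ 4) = 78 / (2.5850 − 2) = 133.342 ms/bit
  a = 602 − 133.342 × 2 = 335.316 ms
Then RT(20) = 335.316 + 133.342 × log₂ 20 = 335.316 + 133.342 × 4.3219 ≈ 911.610 ms.

911.6 ms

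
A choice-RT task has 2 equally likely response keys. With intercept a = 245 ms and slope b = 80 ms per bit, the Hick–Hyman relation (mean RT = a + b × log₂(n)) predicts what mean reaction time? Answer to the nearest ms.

325 ms

log₂(2) = 1 bits, so RT = 245 + 80 × 1 ≈ 325.000 ms.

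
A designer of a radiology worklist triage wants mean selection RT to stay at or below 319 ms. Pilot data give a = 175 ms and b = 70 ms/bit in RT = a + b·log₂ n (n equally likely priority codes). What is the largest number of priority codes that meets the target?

70·log₂ n ≤ 319 − 175 = 144, giving log₂ n ≤ 2.0571 and n ≤ 4.162. The largest whole number is 4.

4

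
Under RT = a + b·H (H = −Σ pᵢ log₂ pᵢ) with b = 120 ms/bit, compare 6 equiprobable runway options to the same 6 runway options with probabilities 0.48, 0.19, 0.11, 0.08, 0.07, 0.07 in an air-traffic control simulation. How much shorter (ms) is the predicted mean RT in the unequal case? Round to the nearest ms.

53 ms

Equiprobable entropy H₀ = log₂ 6 = 2.5850 bits.
Skewed entropy H = −Σ pᵢ log₂ pᵢ = 2.1424 bits.
ΔRT = b·(H₀ − H) = 120 × 0.4426 = 53.11 ms.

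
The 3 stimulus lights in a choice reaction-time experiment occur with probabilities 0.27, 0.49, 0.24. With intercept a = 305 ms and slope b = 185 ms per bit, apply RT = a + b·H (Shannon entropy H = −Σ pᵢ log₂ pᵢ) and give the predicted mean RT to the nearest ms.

584 ms

H = 0.27·log₂(1/0.27) + 0.49·log₂(1/0.49) + 0.24·log₂(1/0.24) = 1.5084 bits.
RT = 305 + 185 × 1.5084 = 584.06 ms.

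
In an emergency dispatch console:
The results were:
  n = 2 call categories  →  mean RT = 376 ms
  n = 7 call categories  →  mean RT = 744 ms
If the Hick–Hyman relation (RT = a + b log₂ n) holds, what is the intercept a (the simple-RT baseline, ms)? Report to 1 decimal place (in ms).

172.4 ms

b = (RT₂ − RT₁)/(log₂ n₂ − log₂ n₁) = (744 − 376)/(2.8074 − 1) = 203.612 ms/bit.
a = RT₁ − b·log₂ n₁ = 376 − 203.612 × 1 = 172.388 ms.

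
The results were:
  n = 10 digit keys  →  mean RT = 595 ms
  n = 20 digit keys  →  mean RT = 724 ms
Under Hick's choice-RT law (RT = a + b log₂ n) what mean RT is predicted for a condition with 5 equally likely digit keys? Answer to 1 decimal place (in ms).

466.0 ms

Fit slope and intercept:
  b = (724 − 595) / (log₂ 20 − log₂ 10) = 129 / (4.3219 − 3.3219) = 129.000 ms/bit
  a = 595 − 129.000 × 3.3219 = 166.471 ms
Then RT(5) = 166.471 + 129.000 × log₂ 5 = 166.471 + 129.000 × 2.3219 ≈ 466.000 ms.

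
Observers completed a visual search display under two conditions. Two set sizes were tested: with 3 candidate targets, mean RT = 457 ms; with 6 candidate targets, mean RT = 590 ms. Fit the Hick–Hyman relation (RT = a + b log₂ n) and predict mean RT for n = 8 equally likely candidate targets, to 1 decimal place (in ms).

Solve the two-equation system in a and b:
  b = (590 − 457) / (log₂ 6 − log₂ 3) = 133 / (2.5850 − 1.5850) = 133.000 ms/bit
  a = 457 − 133.000 × 1.5850 = 246.200 ms
Then RT(8) = 246.200 + 133.000 × log₂ 8 = 246.200 + 133.000 × 3 ≈ 645.200 ms.

645.2 ms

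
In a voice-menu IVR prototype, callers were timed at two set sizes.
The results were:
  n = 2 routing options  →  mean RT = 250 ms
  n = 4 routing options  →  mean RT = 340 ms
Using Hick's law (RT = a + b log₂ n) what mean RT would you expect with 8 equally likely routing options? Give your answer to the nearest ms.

RT is linear in log₂ n, so two points fix the line:
  b = (340 − 250) / (log₂ 4 − log₂ 2) = 90 / (2 − 1) = 90 ms/bit
  a = 250 − 90 × 1 = 160 ms
Then RT(8) = 160 + 90 × log₂ 8 = 160 + 90 × 3 ≈ 430.000 ms.

430 ms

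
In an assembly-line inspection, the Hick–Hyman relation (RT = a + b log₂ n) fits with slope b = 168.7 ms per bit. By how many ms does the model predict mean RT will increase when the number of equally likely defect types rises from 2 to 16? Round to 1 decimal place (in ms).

The intercept a cancels: ΔRT = b·(log₂ n₂ − log₂ n₁) = b·log₂(n₂/n₁).
log₂(16) − log₂(2) = log₂(16/2) = log₂(8) = 3.
ΔRT = 168.7 × 3.0000 = 506.100 ms.

506.1 ms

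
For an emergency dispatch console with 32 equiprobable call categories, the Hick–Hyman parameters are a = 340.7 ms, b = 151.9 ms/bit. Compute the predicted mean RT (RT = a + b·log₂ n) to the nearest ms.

log₂(32) = 5 bits, so RT = 340.7 + 151.9 × 5 ≈ 1100.200 ms.

1100 ms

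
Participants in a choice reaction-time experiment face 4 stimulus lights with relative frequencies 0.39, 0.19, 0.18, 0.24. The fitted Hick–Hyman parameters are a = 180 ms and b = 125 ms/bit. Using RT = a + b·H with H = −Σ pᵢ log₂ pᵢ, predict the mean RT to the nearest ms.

H = 0.39·log₂(1/0.39) + 0.19·log₂(1/0.19) + 0.18·log₂(1/0.18) + 0.24·log₂(1/0.24) = 1.9245 bits.
RT = 180 + 125 × 1.9245 = 420.56 ms.

421 ms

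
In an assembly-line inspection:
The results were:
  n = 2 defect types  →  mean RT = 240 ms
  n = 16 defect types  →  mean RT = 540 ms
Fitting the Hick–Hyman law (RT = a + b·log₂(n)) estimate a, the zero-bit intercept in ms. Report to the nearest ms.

140 ms

Slope: b = (540 − 240) / (log₂ 16 − log₂ 2) = 300/3.0000 = 100 ms/bit.
a = RT₁ − b·log₂ n₁ = 240 − 100 × 1 = 140.000 ms.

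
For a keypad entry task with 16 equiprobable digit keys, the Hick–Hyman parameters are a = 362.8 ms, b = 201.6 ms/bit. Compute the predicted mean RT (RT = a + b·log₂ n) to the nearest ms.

log₂(16) = 4 bits, so RT = 362.8 + 201.6 × 4 ≈ 1169.200 ms.

1169 ms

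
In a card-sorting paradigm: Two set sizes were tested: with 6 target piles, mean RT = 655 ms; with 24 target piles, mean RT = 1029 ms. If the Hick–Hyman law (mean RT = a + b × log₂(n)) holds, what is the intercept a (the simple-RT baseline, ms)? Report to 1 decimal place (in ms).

171.6 ms

The slope on a log₂ axis is (1029 − 655) / (4.5850 − 2.5850) = 187.000 ms/bit.
Intercept: a = 655 − 187.000·log₂(6) = 171.612 ms.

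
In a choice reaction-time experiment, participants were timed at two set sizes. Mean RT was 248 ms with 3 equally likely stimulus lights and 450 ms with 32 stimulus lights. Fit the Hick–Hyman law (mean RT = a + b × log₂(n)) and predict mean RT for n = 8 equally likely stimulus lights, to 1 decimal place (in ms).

331.7 ms

Fit slope and intercept:
  b = (450 − 248) / (log₂ 32 − log₂ 3) = 202 / (5 − 1.5850) = 59.150 ms/bit
  a = 248 − 59.150 × 1.5850 = 154.249 ms
Then RT(8) = 154.249 + 59.150 × log₂ 8 = 154.249 + 59.150 × 3 ≈ 331.700 ms.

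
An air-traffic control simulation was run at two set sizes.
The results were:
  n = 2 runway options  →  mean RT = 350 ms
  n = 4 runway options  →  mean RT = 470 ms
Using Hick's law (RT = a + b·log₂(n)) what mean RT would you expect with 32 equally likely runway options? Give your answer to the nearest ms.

With log₂ n on the abscissa the relation is linear; from the two conditions:
  b = (470 − 350) / (log₂ 4 − log₂ 2) = 120 / (2 − 1) = 120 ms/bit
  a = 350 − 120 × 1 = 230 ms
Then RT(32) = 230 + 120 × log₂ 32 = 230 + 120 × 5 ≈ 830.000 ms.

830 ms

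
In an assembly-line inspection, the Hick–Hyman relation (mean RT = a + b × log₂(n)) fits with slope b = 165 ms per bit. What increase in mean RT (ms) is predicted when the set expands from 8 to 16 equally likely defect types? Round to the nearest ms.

165 ms

The intercept a cancels: ΔRT = b·(log₂ n₂ − log₂ n₁) = b·log₂(n₂/n₁).
log₂(16) − log₂(8) = log₂(16/8) = log₂(2) = 1.
ΔRT = 165 × 1.0000 = 165.000 ms.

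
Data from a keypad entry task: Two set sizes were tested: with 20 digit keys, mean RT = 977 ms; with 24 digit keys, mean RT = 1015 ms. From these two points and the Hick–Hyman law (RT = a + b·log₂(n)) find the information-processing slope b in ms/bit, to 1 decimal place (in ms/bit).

144.5 ms/bit

The slope on a log₂ axis is (1015 − 977) / (4.5850 − 4.3219) = 144.468 ms/bit.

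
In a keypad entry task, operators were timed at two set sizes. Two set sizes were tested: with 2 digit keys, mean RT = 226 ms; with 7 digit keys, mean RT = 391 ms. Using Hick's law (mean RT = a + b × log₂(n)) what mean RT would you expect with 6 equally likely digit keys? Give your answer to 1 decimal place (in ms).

370.7 ms

Solve the two-equation system in a and b:
  b = (391 − 226) / (log₂ 7 − log₂ 2) = 165 / (2.8074 − 1) = 91.294 ms/bit
  a = 226 − 91.294 × 1 = 134.706 ms
Then RT(6) = 134.706 + 91.294 × log₂ 6 = 134.706 + 91.294 × 2.5850 ≈ 370.697 ms.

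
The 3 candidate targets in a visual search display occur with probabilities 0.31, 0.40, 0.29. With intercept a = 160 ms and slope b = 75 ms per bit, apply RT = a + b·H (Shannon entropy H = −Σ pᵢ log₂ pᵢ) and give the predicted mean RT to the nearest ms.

278 ms

Entropy contributions −pᵢ log₂ pᵢ: 0.5238, 0.5288, 0.5179; sum H = 1.5705 bits.
RT = a + bH = 160 + 75·1.5705 = 277.79 ms.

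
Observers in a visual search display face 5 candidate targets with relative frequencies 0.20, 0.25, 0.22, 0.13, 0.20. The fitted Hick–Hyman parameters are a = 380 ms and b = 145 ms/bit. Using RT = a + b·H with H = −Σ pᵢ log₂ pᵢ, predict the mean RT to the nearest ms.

H = 0.20·log₂(1/0.20) + 0.25·log₂(1/0.25) + 0.22·log₂(1/0.22) + 0.13·log₂(1/0.13) + 0.20·log₂(1/0.20) = 2.2920 bits.
RT = 380 + 145 × 2.2920 = 712.34 ms.

712 ms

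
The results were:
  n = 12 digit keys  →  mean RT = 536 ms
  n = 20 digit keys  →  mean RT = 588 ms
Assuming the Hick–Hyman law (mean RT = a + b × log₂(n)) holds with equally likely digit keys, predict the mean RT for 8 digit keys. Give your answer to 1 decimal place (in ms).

Fit slope and intercept:
  b = (588 − 536) / (log₂ 20 − log₂ 12) = 52 / (4.3219 − 3.5850) = 70.560 ms/bit
  a = 536 − 70.560 × 3.5850 = 283.046 ms
Then RT(8) = 283.046 + 70.560 × log₂ 8 = 283.046 + 70.560 × 3 ≈ 494.725 ms.

494.7 ms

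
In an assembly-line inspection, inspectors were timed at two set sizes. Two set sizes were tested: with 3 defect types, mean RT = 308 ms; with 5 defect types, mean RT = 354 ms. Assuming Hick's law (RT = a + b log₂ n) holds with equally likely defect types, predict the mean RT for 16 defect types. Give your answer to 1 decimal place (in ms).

With log₂ n on the abscissa the relation is linear; from the two conditions:
  b = (354 − 308) / (log₂ 5 − log₂ 3) = 46 / (2.3219 − 1.5850) = 62.418 ms/bit
  a = 308 − 62.418 × 1.5850 = 209.070 ms
Then RT(16) = 209.070 + 62.418 × log₂ 16 = 209.070 + 62.418 × 4 ≈ 458.742 ms.

458.7 ms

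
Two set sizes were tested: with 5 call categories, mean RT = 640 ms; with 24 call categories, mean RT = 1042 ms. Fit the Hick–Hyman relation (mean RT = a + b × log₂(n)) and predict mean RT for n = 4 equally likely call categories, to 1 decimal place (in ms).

582.8 ms

Solve the two-equation system in a and b:
  b = (1042 − 640) / (log₂ 24 − log₂ 5) = 402 / (4.5850 − 2.3219) = 177.638 ms/bit
  a = 640 − 177.638 × 2.3219 = 227.538 ms
Then RT(4) = 227.538 + 177.638 × log₂ 4 = 227.538 + 177.638 × 2 ≈ 582.813 ms.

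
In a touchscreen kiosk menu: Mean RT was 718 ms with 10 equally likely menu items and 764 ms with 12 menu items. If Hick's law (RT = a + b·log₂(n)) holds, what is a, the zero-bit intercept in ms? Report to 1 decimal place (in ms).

Slope: b = (764 − 718) / (log₂ 12 − log₂ 10) = 46/0.2630 = 174.882 ms/bit.
a = RT₁ − b·log₂ n₁ = 718 − 174.882 × 3.3219 = 137.054 ms.

137.1 ms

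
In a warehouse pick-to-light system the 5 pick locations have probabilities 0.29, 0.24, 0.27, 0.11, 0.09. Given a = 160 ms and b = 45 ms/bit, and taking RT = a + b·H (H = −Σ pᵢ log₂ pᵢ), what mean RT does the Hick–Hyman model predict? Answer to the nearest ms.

258 ms

Entropy contributions −pᵢ log₂ pᵢ: 0.5179, 0.4941, 0.5100, 0.3503, 0.3127; sum H = 2.1850 bits.
RT = a + bH = 160 + 45·2.1850 = 258.33 ms.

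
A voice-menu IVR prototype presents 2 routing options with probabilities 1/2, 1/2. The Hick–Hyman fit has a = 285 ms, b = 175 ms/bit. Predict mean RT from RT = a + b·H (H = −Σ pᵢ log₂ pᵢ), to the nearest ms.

460 ms

H = −Σ pᵢ log₂ pᵢ = 0.5·1 + 0.5·1 = 1.000 bits.
RT = 285 + 175 × 1.000 = 460.00 ms.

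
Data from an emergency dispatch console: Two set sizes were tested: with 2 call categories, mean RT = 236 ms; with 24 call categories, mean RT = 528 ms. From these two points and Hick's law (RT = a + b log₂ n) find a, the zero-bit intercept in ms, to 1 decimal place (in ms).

The slope on a log₂ axis is (528 − 236) / (4.5850 − 1) = 81.451 ms/bit.
Intercept: a = 236 − 81.451·log₂(2) = 154.549 ms.

154.5 ms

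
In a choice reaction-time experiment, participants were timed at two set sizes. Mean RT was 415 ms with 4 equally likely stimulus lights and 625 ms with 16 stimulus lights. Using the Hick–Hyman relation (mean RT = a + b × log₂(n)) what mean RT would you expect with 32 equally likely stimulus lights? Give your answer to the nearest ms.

With log₂ n on the abscissa the relation is linear; from the two conditions:
  b = (625 − 415) / (log₂ 16 − log₂ 4) = 210 / (4 − 2) = 105 ms/bit
  a = 415 − 105 × 2 = 205 ms
Then RT(32) = 205 + 105 × log₂ 32 = 205 + 105 × 5 ≈ 730.000 ms.

730 ms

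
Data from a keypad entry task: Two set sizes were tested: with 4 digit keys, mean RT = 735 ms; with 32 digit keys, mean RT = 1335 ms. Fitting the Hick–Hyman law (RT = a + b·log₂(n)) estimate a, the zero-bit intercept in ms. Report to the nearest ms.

The slope on a log₂ axis is (1335 − 735) / (5 − 2) = 200 ms/bit.
a = RT₁ − b·log₂ n₁ = 735 − 200 × 2 = 335.000 ms.

335 ms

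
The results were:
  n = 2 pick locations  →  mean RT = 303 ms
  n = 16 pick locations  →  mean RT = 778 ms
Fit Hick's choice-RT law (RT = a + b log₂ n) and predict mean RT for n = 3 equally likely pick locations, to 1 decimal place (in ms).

395.6 ms

With log₂ n on the abscissa the relation is linear; from the two conditions:
  b = (778 − 303) / (log₂ 16 − log₂ 2) = 475 / (4 − 1) = 158.333 ms/bit
  a = 303 − 158.333 × 1 = 144.667 ms
Then RT(3) = 144.667 + 158.333 × log₂ 3 = 144.667 + 158.333 × 1.5850 ≈ 395.619 ms.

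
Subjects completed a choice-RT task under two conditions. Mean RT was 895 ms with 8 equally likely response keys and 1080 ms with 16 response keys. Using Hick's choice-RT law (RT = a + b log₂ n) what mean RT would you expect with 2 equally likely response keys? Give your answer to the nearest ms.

525 ms

Solve the two-equation system in a and b:
  b = (1080 − 895) / (log₂ 16 − log₂ 8) = 185 / (4 − 3) = 185 ms/bit
  a = 895 − 185 × 3 = 340 ms
Then RT(2) = 340 + 185 × log₂ 2 = 340 + 185 × 1 ≈ 525.000 ms.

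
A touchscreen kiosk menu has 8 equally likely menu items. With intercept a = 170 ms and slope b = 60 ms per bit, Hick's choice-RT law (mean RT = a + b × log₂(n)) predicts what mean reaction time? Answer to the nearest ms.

350 ms

log₂(8) = 3 bits, so RT = 170 + 60 × 3 ≈ 350.000 ms.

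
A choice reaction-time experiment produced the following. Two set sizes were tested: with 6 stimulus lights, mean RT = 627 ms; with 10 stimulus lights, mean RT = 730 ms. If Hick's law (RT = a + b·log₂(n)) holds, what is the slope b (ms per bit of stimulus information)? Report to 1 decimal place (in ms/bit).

Slope: b = (730 − 627) / (log₂ 10 − log₂ 6) = 103/0.7370 = 139.762 ms/bit.

139.8 ms/bit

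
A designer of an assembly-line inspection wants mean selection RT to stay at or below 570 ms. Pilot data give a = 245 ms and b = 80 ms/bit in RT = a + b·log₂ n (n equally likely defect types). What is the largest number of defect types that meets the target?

16

80·log₂ n ≤ 570 − 245 = 325, giving log₂ n ≤ 4.0625 and n ≤ 16.708. The largest whole number is 16.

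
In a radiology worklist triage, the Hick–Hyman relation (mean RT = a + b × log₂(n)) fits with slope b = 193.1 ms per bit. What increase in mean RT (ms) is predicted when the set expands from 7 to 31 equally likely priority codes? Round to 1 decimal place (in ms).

Only the slope matters, since a is common to both: ΔRT = b·log₂(n₂/n₁).
log₂(31) − log₂(7) = 4.9542 − 2.8074 = 2.1468.
ΔRT = 193.1 × 2.1468 = 414.555 ms.

414.6 ms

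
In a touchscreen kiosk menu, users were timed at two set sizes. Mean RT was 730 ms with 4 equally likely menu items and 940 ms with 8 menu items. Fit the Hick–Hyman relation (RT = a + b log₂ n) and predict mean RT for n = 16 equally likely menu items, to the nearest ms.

Solve the two-equation system in a and b:
  b = (940 − 730) / (log₂ 8 − log₂ 4) = 210 / (3 − 2) = 210 ms/bit
  a = 730 − 210 × 2 = 310 ms
Then RT(16) = 310 + 210 × log₂ 16 = 310 + 210 × 4 ≈ 1150.000 ms.

1150 ms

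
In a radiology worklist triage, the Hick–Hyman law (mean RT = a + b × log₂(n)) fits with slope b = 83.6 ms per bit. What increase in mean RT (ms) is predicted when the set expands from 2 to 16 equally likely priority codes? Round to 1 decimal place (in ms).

250.8 ms

Only the slope matters, since a is common to both: ΔRT = b·log₂(n₂/n₁).
log₂(16) − log₂(2) = log₂(16/2) = log₂(8) = 3.
ΔRT = 83.6 × 3.0000 = 250.800 ms.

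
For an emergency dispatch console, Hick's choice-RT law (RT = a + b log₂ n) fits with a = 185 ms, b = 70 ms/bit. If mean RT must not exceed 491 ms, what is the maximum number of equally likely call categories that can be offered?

20

Information budget: (491 − 185)/70 = 4.3714 bits, so n ≤ 2^4.3714 = 20.698 → at most 20.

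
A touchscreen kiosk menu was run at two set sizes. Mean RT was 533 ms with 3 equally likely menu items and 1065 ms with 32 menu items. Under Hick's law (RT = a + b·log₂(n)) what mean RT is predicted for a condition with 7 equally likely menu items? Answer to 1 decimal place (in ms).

723.4 ms

With log₂ n on the abscissa the relation is linear; from the two conditions:
  b = (1065 − 533) / (log₂ 32 − log₂ 3) = 532 / (5 − 1.5850) = 155.782 ms/bit
  a = 533 − 155.782 × 1.5850 = 286.092 ms
Then RT(7) = 286.092 + 155.782 × log₂ 7 = 286.092 + 155.782 × 2.8074 ≈ 723.426 ms.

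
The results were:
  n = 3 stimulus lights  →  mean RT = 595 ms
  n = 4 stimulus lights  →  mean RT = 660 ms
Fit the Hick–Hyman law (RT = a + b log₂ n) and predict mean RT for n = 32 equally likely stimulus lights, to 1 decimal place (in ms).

With log₂ n on the abscissa the relation is linear; from the two conditions:
  b = (660 − 595) / (log₂ 4 − log₂ 3) = 65 / (2 − 1.5850) = 156.612 ms/bit
  a = 595 − 156.612 × 1.5850 = 346.775 ms
Then RT(32) = 346.775 + 156.612 × log₂ 32 = 346.775 + 156.612 × 5 ≈ 1129.837 ms.

1129.8 ms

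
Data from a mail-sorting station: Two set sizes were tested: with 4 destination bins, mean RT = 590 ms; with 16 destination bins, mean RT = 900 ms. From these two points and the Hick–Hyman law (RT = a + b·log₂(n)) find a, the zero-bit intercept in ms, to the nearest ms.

Slope: b = (900 − 590) / (log₂ 16 − log₂ 4) = 310/2.0000 = 155 ms/bit.
Intercept: a = 590 − 155·log₂(4) = 280.000 ms.

280 ms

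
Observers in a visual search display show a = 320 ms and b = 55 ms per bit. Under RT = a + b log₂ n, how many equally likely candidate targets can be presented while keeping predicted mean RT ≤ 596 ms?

Set 320 + 55·log₂ n ≤ 596 → log₂ n ≤ (596 − 320)/55 = 5.0182.
So n ≤ 2^5.0182 = 32.406; the largest integer n is 32.

32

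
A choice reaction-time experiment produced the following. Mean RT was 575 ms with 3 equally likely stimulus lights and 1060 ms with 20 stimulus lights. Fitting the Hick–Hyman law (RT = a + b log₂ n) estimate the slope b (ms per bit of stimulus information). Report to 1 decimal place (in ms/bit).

177.2 ms/bit

Slope: b = (1060 − 575) / (log₂ 20 − log₂ 3) = 485/2.7370 = 177.204 ms/bit.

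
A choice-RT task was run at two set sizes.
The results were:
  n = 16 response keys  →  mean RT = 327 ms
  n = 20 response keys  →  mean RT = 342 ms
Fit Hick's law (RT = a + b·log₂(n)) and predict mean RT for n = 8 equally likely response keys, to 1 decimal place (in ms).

With log₂ n on the abscissa the relation is linear; from the two conditions:
  b = (342 − 327) / (log₂ 20 − log₂ 16) = 15 / (4.3219 − 4) = 46.594 ms/bit
  a = 327 − 46.594 × 4 = 140.623 ms
Then RT(8) = 140.623 + 46.594 × log₂ 8 = 140.623 + 46.594 × 3 ≈ 280.406 ms.

280.4 ms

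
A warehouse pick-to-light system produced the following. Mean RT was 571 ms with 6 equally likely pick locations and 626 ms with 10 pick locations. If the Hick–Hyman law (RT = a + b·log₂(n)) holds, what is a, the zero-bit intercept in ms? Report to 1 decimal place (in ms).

378.1 ms

b = (RT₂ − RT₁)/(log₂ n₂ − log₂ n₁) = (626 − 571)/(3.3219 − 2.5850) = 74.630 ms/bit.
Intercept: a = 571 − 74.630·log₂(6) = 378.083 ms.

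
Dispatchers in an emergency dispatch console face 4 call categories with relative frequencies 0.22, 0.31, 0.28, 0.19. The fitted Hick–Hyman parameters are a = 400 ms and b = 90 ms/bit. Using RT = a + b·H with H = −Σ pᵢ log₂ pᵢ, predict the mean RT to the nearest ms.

Entropy contributions −pᵢ log₂ pᵢ: 0.4806, 0.5238, 0.5142, 0.4552; sum H = 1.9738 bits.
RT = a + bH = 400 + 90·1.9738 = 577.64 ms.

578 ms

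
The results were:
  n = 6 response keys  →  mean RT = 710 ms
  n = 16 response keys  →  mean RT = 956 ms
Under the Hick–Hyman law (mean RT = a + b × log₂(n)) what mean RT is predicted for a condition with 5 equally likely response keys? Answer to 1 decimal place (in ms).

664.3 ms

Solve the two-equation system in a and b:
  b = (956 − 710) / (log₂ 16 − log₂ 6) = 246 / (4 − 2.5850) = 173.847 ms/bit
  a = 710 − 173.847 × 2.5850 = 260.612 ms
Then RT(5) = 260.612 + 173.847 × log₂ 5 = 260.612 + 173.847 × 2.3219 ≈ 664.272 ms.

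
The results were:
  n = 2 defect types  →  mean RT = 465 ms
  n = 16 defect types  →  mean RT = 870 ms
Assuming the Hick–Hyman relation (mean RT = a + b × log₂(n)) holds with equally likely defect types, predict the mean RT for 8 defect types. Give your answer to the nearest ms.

Fit slope and intercept:
  b = (870 − 465) / (log₂ 16 − log₂ 2) = 405 / (4 − 1) = 135 ms/bit
  a = 465 − 135 × 1 = 330 ms
Then RT(8) = 330 + 135 × log₂ 8 = 330 + 135 × 3 ≈ 735.000 ms.

735 ms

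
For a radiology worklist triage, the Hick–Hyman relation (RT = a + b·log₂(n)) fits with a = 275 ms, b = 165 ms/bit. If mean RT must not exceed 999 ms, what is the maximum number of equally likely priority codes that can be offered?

20

Information budget: (999 − 275)/165 = 4.3879 bits, so n ≤ 2^4.3879 = 20.935 → at most 20.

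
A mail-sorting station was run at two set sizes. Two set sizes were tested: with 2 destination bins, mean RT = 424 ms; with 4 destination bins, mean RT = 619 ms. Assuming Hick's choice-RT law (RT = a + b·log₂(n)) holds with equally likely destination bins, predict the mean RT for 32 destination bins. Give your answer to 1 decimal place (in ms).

Solve the two-equation system in a and b:
  b = (619 − 424) / (log₂ 4 − log₂ 2) = 195 / (2 − 1) = 195.000 ms/bit
  a = 424 − 195.000 × 1 = 229.000 ms
Then RT(32) = 229.000 + 195.000 × log₂ 32 = 229.000 + 195.000 × 5 ≈ 1204.000 ms.

1204.0 ms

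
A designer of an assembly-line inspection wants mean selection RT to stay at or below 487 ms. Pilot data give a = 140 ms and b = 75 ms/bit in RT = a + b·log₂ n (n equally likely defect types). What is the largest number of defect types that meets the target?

24

Set 140 + 75·log₂ n ≤ 487 → log₂ n ≤ (487 − 140)/75 = 4.6267.
So n ≤ 2^4.6267 = 24.704; the largest integer n is 24.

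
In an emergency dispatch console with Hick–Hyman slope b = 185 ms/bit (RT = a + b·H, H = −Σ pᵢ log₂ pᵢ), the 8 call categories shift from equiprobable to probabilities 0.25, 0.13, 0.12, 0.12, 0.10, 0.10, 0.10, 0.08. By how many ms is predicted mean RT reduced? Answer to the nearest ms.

Equiprobable entropy H₀ = log₂ 8 = 3.0000 bits.
Skewed entropy H = −Σ pᵢ log₂ pᵢ = 2.9049 bits.
ΔRT = b·(H₀ − H) = 185 × 0.0951 = 17.60 ms.

18 ms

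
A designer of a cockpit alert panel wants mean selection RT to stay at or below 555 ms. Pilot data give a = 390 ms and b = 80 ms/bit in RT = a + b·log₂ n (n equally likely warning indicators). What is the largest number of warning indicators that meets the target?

4

Set 390 + 80·log₂ n ≤ 555 → log₂ n ≤ (555 − 390)/80 = 2.0625.
So n ≤ 2^2.0625 = 4.177; the largest integer n is 4.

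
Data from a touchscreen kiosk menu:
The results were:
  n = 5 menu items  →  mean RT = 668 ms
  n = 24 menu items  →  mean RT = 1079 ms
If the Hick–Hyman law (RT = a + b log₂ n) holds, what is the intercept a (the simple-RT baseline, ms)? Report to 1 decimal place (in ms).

The slope on a log₂ axis is (1079 − 668) / (4.5850 − 2.3219) = 181.615 ms/bit.
Intercept: a = 668 − 181.615·log₂(5) = 246.304 ms.

246.3 ms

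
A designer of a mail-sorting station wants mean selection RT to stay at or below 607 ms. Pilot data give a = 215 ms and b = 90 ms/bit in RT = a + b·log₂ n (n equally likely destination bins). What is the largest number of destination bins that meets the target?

Set 215 + 90·log₂ n ≤ 607 → log₂ n ≤ (607 − 215)/90 = 4.3556.
So n ≤ 2^4.3556 = 20.472; the largest integer n is 20.

20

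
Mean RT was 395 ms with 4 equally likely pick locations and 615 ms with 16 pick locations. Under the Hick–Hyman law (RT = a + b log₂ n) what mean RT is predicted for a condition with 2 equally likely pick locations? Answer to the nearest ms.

Fit slope and intercept:
  b = (615 − 395) / (log₂ 16 − log₂ 4) = 220 / (4 − 2) = 110 ms/bit
  a = 395 − 110 × 2 = 175 ms
Then RT(2) = 175 + 110 × log₂ 2 = 175 + 110 × 1 ≈ 285.000 ms.

285 ms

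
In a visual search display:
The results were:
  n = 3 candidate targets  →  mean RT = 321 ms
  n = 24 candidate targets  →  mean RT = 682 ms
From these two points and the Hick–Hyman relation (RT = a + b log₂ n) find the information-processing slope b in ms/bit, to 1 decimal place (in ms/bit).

120.3 ms/bit

The slope on a log₂ axis is (682 − 321) / (4.5850 − 1.5850) = 120.333 ms/bit.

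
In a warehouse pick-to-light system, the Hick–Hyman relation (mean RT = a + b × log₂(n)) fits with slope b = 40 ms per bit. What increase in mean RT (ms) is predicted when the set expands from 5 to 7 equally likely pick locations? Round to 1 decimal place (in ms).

Only the slope matters, since a is common to both: ΔRT = b·log₂(n₂/n₁).
log₂(7) − log₂(5) = 2.8074 − 2.3219 = 0.4854.
ΔRT = 40 × 0.4854 = 19.417 ms.

19.4 ms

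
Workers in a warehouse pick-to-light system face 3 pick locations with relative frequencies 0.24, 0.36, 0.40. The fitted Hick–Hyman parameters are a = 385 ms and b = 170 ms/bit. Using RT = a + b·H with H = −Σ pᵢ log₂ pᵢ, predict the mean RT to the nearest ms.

Entropy contributions −pᵢ log₂ pᵢ: 0.4941, 0.5306, 0.5288; sum H = 1.5535 bits.
RT = a + bH = 385 + 170·1.5535 = 649.10 ms.

649 ms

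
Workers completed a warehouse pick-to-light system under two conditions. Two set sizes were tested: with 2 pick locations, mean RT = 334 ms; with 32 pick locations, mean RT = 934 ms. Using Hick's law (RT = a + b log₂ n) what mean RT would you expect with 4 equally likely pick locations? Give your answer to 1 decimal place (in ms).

RT is linear in log₂ n, so two points fix the line:
  b = (934 − 334) / (log₂ 32 − log₂ 2) = 600 / (5 − 1) = 150.000 ms/bit
  a = 334 − 150.000 × 1 = 184.000 ms
Then RT(4) = 184.000 + 150.000 × log₂ 4 = 184.000 + 150.000 × 2 ≈ 484.000 ms.

484.0 ms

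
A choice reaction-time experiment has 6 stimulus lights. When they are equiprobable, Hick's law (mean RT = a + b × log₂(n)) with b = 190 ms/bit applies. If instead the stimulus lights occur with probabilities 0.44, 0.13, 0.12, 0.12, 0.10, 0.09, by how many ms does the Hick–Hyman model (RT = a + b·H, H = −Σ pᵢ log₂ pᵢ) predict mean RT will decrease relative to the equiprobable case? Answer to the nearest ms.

57 ms

Equiprobable entropy H₀ = log₂ 6 = 2.5850 bits.
Skewed entropy H = −Σ pᵢ log₂ pᵢ = 2.2828 bits.
ΔRT = b·(H₀ − H) = 190 × 0.3022 = 57.42 ms.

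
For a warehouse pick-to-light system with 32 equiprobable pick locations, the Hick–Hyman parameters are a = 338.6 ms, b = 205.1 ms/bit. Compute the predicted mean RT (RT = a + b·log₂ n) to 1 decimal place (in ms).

1364.1 ms

log₂(32) = 5 bits, so RT = 338.6 + 205.1 × 5 ≈ 1364.100 ms.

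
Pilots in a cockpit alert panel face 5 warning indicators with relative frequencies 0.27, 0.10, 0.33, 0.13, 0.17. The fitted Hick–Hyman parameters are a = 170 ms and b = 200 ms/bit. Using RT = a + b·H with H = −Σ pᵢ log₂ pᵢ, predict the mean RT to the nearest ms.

607 ms

H = 0.27·log₂(1/0.27) + 0.10·log₂(1/0.10) + 0.33·log₂(1/0.33) + 0.13·log₂(1/0.13) + 0.17·log₂(1/0.17) = 2.1873 bits.
RT = 170 + 200 × 2.1873 = 607.45 ms.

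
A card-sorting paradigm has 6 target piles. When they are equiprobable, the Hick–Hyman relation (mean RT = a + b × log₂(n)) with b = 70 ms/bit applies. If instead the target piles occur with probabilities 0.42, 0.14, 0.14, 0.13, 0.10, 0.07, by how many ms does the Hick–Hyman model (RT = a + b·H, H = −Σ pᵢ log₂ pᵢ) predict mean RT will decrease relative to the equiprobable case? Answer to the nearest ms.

20 ms

Equiprobable entropy H₀ = log₂ 6 = 2.5850 bits.
Skewed entropy H = −Σ pᵢ log₂ pᵢ = 2.3033 bits.
ΔRT = b·(H₀ − H) = 70 × 0.2817 = 19.72 ms.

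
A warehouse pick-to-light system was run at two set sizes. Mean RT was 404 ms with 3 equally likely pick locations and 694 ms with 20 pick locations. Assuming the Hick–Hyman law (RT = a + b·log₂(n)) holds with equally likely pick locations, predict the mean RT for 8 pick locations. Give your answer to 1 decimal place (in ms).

553.9 ms

Solve the two-equation system in a and b:
  b = (694 − 404) / (log₂ 20 − log₂ 3) = 290 / (4.3219 − 1.5850) = 105.957 ms/bit
  a = 404 − 105.957 × 1.5850 = 236.063 ms
Then RT(8) = 236.063 + 105.957 × log₂ 8 = 236.063 + 105.957 × 3 ≈ 553.933 ms.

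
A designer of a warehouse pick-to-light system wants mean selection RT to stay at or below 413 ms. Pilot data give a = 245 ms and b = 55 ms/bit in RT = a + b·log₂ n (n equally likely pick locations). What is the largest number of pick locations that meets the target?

8

Information budget: (413 − 245)/55 = 3.0545 bits, so n ≤ 2^3.0545 = 8.308 → at most 8.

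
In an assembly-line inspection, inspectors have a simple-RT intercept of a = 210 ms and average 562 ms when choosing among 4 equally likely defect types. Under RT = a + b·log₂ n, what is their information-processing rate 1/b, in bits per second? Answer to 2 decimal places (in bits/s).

5.68 bits/s

Choice component = 562 − 210 = 352 ms over log₂(4) = 2 bits.
b = 352 / 2 = 176.000 ms/bit, so 1/b = 5.682 bits/s.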